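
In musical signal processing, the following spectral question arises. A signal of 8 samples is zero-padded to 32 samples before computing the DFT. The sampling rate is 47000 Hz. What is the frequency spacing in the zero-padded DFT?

Original DFT: N = 8, resolution = f_s/N = 47000/8 = 5875 Hz
Zero-padded DFT: N = 32, resolution = f_s/N = 47000/32 = 5875/4 Hz
Zero-padding interpolates the spectrum (finer frequency grid)
but does NOT improve the true spectral resolution (ability to resolve close frequencies).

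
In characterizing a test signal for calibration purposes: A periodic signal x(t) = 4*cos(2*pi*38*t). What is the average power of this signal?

Average power of A*cos(wt) is A^2/2.
P = 4^2 / 2 = 16/2 = 8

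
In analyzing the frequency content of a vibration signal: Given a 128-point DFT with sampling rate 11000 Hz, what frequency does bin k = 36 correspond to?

The frequency of DFT bin k is: f_k = k * f_s / N
f_36 = 36 * 11000 / 128 = 12375/4 Hz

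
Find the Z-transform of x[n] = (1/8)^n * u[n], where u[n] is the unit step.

The Z-transform of a^n * u[n] is z/(z-a) for |z| > |a|.
Here a = 1/8, so X(z) = z/(z - (1/8)) = 8z/(8z - 1)
ROC: |z| > 1/8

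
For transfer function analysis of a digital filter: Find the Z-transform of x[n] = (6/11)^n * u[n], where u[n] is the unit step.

The Z-transform of a^n * u[n] is z/(z-a) for |z| > |a|.
Here a = 6/11, so X(z) = z/(z - (6/11)) = 11z/(11z - 6)
ROC: |z| > 6/11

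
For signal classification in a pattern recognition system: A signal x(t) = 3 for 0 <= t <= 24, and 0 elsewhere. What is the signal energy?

Energy = integral of |x(t)|^2 dt over the signal duration
= 3^2 * 24 = 9 * 24 = 216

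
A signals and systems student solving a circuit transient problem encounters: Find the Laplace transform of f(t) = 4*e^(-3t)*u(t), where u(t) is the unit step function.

Standard Laplace transform pair:
e^(-at)*u(t) <-> 1/(s+a)
With a = 3: L{4*e^(-3t)*u(t)} = 4/(s+3), ROC: Re(s) > -3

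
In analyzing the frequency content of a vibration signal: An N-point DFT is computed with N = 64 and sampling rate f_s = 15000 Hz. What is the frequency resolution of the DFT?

DFT frequency resolution = f_s / N
= 15000 / 64 = 1875/8 Hz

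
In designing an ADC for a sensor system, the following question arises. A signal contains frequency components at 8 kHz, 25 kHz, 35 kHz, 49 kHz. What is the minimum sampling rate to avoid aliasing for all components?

The highest frequency component is f_max = 49 kHz.
Nyquist rate = 2 * f_max = 2 * 49 kHz = 98 kHz.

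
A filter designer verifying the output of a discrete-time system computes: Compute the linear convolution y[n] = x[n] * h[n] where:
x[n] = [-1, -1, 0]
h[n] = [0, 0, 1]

y[n] = sum_k x[k]*h[n-k]. Output length = len(x) + len(h) - 1 = 3 + 3 - 1 = 5.
y[0] = -1*0 = 0
y[1] = -1*0 + -1*0 = 0
y[2] = 0*0 + -1*0 + -1*1 = -1
y[3] = 0*0 + -1*1 = -1
y[4] = 0*1 = 0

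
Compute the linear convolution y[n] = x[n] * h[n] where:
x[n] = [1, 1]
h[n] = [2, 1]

y[n] = sum_k x[k]*h[n-k]. Output length = len(x) + len(h) - 1 = 2 + 2 - 1 = 3.
y[0] = 1*2 = 2
y[1] = 1*2 + 1*1 = 3
y[2] = 1*1 = 1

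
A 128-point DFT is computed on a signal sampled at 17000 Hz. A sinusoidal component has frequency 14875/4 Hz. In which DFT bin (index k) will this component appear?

DFT frequency resolution = f_s/N = 17000/128 = 2125/16 Hz
Bin index k = f_signal / resolution = 14875/4 / 2125/16 = 28
The signal frequency 14875/4 Hz falls in DFT bin k = 28.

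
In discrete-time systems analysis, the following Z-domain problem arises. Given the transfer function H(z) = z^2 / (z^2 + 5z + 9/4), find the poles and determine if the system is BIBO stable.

Poles are roots of the denominator: z^2 + 5z + 9/4 = 0.
Quadratic formula: z = [-(5) +/- sqrt((5)^2 - 4*(9/4))] / 2
Discriminant = 25 - 9 = 16; sqrt = 4.
z = (-5 +/- 4) / 2 => z = -1/2 or z = -9/2.
|p1| = 9/2, |p2| = 1/2.
For BIBO stability, all poles must lie inside the unit circle (|p| < 1).
System is UNSTABLE since at least one |p| >= 1.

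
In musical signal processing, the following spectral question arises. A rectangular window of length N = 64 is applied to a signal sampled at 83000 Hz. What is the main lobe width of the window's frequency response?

For a rectangular window of length N,
the main lobe width in frequency is 2*f_s/N.
= 2*83000/64 = 10375/4 Hz
This determines the minimum frequency separation for resolving two sinusoids.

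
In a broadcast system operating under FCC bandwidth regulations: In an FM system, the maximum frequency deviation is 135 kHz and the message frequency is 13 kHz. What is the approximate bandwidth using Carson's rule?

Carson's rule: BW = 2*(delta_f + f_m)
= 2*(135 + 13) kHz = 296 kHz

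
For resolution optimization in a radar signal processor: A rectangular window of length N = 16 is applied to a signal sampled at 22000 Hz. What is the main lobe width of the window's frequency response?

For a rectangular window of length N,
the main lobe width in frequency is 2*f_s/N.
= 2*22000/16 = 2750 Hz
This determines the minimum frequency separation for resolving two sinusoids.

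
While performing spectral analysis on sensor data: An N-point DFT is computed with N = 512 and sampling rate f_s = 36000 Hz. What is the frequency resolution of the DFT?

DFT frequency resolution = f_s / N
= 36000 / 512 = 1125/16 Hz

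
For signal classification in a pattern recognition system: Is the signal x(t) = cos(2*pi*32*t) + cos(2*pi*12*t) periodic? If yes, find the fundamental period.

f1 = 32 Hz, f2 = 12 Hz
Period T1 = 1/32, T2 = 1/12
Ratio T1/T2 = 12/32, which is rational.
The signal is periodic with fundamental period T = 1/GCD(32,12) = 1/4 s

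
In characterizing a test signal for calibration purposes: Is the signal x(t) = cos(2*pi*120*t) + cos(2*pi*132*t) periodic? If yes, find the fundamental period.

f1 = 120 Hz, f2 = 132 Hz
Period T1 = 1/120, T2 = 1/132
Ratio T1/T2 = 132/120, which is rational.
The signal is periodic with fundamental period T = 1/GCD(120,132) = 1/12 s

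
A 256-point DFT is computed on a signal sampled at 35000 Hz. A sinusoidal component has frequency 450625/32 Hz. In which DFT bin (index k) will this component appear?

DFT frequency resolution = f_s/N = 35000/256 = 4375/32 Hz
Bin index k = f_signal / resolution = 450625/32 / 4375/32 = 103
The signal frequency 450625/32 Hz falls in DFT bin k = 103.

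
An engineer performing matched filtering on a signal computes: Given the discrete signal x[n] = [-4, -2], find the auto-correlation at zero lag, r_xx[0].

The auto-correlation at zero lag r_xx[0] equals the signal energy.
r_xx[0] = sum of x[n]^2 = (-4)^2 + (-2)^2
= 16 + 4 = 20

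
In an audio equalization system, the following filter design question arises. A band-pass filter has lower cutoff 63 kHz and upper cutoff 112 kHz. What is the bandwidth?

Bandwidth = f_high - f_low
= 112 kHz - 63 kHz = 49 kHz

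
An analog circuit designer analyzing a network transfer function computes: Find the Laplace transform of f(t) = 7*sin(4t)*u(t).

Standard pair: sin(wt)*u(t) <-> w/(s^2+w^2)
With w = 4: L{7*sin(4t)*u(t)} = 28/(s^2+16)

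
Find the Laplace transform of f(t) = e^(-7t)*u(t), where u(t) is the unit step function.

Standard Laplace transform pair:
e^(-at)*u(t) <-> 1/(s+a)
With a = 7: L{e^(-7t)*u(t)} = 1/(s+7), ROC: Re(s) > -7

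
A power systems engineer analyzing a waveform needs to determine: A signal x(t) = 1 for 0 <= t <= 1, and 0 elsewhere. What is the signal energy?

Energy = integral of |x(t)|^2 dt over the signal duration
= 1^2 * 1 = 1 * 1 = 1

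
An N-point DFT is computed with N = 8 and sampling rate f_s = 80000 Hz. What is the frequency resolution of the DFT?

DFT frequency resolution = f_s / N
= 80000 / 8 = 10000 Hz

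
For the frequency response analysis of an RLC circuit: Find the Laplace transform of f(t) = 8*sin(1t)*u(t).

Standard pair: sin(wt)*u(t) <-> w/(s^2+w^2)
With w = 1: L{8*sin(1t)*u(t)} = 8/(s^2+1)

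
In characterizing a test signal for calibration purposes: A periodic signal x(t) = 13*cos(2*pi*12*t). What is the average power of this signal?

Average power of A*cos(wt) is A^2/2.
P = 13^2 / 2 = 169/2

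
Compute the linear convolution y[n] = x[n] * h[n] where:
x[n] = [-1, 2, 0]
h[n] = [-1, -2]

y[n] = sum_k x[k]*h[n-k]. Output length = len(x) + len(h) - 1 = 3 + 2 - 1 = 4.
y[0] = -1*-1 = 1
y[1] = 2*-1 + -1*-2 = 0
y[2] = 0*-1 + 2*-2 = -4
y[3] = 0*-2 = 0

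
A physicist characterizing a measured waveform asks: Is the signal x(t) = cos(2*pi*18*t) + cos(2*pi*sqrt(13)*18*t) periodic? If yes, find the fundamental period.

f1 = 18 Hz, f2 = 18*sqrt(13) Hz
Ratio f2/f1 = sqrt(13), which is irrational.
Since the frequency ratio is irrational, no common period exists.
The signal is not periodic.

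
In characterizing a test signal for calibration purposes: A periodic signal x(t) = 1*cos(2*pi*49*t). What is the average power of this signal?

Average power of A*cos(wt) is A^2/2.
P = 1^2 / 2 = 1/2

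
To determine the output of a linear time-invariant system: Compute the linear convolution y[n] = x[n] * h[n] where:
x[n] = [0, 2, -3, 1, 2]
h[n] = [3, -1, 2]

y[n] = sum_k x[k]*h[n-k]. Output length = len(x) + len(h) - 1 = 5 + 3 - 1 = 7.
y[0] = 0*3 = 0
y[1] = 2*3 + 0*-1 = 6
y[2] = -3*3 + 2*-1 + 0*2 = -11
y[3] = 1*3 + -3*-1 + 2*2 = 10
y[4] = 2*3 + 1*-1 + -3*2 = -1
y[5] = 2*-1 + 1*2 = 0
y[6] = 2*2 = 4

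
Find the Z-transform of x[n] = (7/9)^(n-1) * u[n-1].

Time-shifting property: if X(z) = Z{x[n]}, then Z{x[n-d]} = z^(-d) * X(z)
X(z) = z/(z - 7/9) for x[n] = (7/9)^n * u[n]
Z{x[n-1]} = z^(-1) * z/(z - 7/9) = 1/(z - 7/9)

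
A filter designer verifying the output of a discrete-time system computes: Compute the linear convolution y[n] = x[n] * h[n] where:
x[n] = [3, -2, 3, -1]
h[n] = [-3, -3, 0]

y[n] = sum_k x[k]*h[n-k]. Output length = len(x) + len(h) - 1 = 4 + 3 - 1 = 6.
y[0] = 3*-3 = -9
y[1] = -2*-3 + 3*-3 = -3
y[2] = 3*-3 + -2*-3 + 3*0 = -3
y[3] = -1*-3 + 3*-3 + -2*0 = -6
y[4] = -1*-3 + 3*0 = 3
y[5] = -1*0 = 0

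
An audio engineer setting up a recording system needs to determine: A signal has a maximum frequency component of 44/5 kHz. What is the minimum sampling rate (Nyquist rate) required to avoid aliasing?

By the Nyquist-Shannon sampling theorem,
the minimum sampling rate (Nyquist rate) must be at least 2 * f_max.
Nyquist rate = 2 * 44/5 kHz = 88/5 kHz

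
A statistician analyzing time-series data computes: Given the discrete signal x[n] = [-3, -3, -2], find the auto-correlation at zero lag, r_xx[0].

The auto-correlation at zero lag r_xx[0] equals the signal energy.
r_xx[0] = sum of x[n]^2 = (-3)^2 + (-3)^2 + (-2)^2
= 9 + 9 + 4 = 22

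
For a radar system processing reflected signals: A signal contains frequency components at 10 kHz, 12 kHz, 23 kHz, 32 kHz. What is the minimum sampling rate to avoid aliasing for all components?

The highest frequency component is f_max = 32 kHz.
Nyquist rate = 2 * f_max = 2 * 32 kHz = 64 kHz.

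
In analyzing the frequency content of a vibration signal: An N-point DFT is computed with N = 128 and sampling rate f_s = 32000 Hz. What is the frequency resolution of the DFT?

DFT frequency resolution = f_s / N
= 32000 / 128 = 250 Hz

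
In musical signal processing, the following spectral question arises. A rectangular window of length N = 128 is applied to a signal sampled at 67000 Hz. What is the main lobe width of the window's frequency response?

For a rectangular window of length N,
the main lobe width in frequency is 2*f_s/N.
= 2*67000/128 = 8375/8 Hz
This determines the minimum frequency separation for resolving two sinusoids.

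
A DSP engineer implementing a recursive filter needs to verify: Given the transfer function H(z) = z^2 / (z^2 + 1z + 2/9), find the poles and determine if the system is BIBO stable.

Poles are roots of the denominator: z^2 + 1z + 2/9 = 0.
Quadratic formula: z = [-(1) +/- sqrt((1)^2 - 4*(2/9))] / 2
Discriminant = 1 - 8/9 = 1/9; sqrt = 1/3.
z = (-1 +/- 1/3) / 2 => z = -1/3 or z = -2/3.
|p1| = 2/3, |p2| = 1/3.
For BIBO stability, all poles must lie inside the unit circle (|p| < 1).
System is STABLE since both |p| < 1.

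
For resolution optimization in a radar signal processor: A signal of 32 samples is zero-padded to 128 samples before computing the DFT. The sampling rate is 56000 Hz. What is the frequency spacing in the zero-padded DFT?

Original DFT: N = 32, resolution = f_s/N = 56000/32 = 1750 Hz
Zero-padded DFT: N = 128, resolution = f_s/N = 56000/128 = 875/2 Hz
Zero-padding interpolates the spectrum (finer frequency grid)
but does NOT improve the true spectral resolution (ability to resolve close frequencies).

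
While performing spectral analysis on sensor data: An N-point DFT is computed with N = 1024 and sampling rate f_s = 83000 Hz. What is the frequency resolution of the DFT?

DFT frequency resolution = f_s / N
= 83000 / 1024 = 10375/128 Hz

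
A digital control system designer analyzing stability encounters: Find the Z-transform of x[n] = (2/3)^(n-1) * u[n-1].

Time-shifting property: if X(z) = Z{x[n]}, then Z{x[n-d]} = z^(-d) * X(z)
X(z) = z/(z - 2/3) for x[n] = (2/3)^n * u[n]
Z{x[n-1]} = z^(-1) * z/(z - 2/3) = 1/(z - 2/3)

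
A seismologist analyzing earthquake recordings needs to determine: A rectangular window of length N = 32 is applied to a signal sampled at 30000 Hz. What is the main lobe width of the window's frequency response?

For a rectangular window of length N,
the main lobe width in frequency is 2*f_s/N.
= 2*30000/32 = 1875 Hz
This determines the minimum frequency separation for resolving two sinusoids.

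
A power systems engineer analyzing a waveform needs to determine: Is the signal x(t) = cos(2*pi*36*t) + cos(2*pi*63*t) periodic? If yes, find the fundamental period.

f1 = 36 Hz, f2 = 63 Hz
Period T1 = 1/36, T2 = 1/63
Ratio T1/T2 = 63/36, which is rational.
The signal is periodic with fundamental period T = 1/GCD(36,63) = 1/9 s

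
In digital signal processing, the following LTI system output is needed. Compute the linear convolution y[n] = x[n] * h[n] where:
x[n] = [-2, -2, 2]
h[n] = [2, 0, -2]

y[n] = sum_k x[k]*h[n-k]. Output length = len(x) + len(h) - 1 = 3 + 3 - 1 = 5.
y[0] = -2*2 = -4
y[1] = -2*2 + -2*0 = -4
y[2] = 2*2 + -2*0 + -2*-2 = 8
y[3] = 2*0 + -2*-2 = 4
y[4] = 2*-2 = -4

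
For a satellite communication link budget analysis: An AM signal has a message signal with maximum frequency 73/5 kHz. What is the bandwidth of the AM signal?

In AM (double-sideband), the bandwidth is twice the message frequency.
BW = 2 * f_m = 2 * 73/5 kHz = 146/5 kHz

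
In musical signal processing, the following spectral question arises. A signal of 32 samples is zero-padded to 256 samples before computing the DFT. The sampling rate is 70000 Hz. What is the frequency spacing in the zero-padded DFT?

Original DFT: N = 32, resolution = f_s/N = 70000/32 = 4375/2 Hz
Zero-padded DFT: N = 256, resolution = f_s/N = 70000/256 = 4375/16 Hz
Zero-padding interpolates the spectrum (finer frequency grid)
but does NOT improve the true spectral resolution (ability to resolve close frequencies).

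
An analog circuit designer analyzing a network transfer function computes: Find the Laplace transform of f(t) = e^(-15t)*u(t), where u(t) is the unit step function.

Standard Laplace transform pair:
e^(-at)*u(t) <-> 1/(s+a)
With a = 15: L{e^(-15t)*u(t)} = 1/(s+15), ROC: Re(s) > -15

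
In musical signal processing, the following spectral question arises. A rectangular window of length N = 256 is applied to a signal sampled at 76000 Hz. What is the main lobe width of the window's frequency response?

For a rectangular window of length N,
the main lobe width in frequency is 2*f_s/N.
= 2*76000/256 = 2375/4 Hz
This determines the minimum frequency separation for resolving two sinusoids.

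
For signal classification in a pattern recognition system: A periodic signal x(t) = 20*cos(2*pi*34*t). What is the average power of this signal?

Average power of A*cos(wt) is A^2/2.
P = 20^2 / 2 = 400/2 = 200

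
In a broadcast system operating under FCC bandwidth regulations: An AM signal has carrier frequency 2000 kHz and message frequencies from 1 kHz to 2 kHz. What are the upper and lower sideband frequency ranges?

Upper sideband (USB) = fc + [fm_low, fm_high] = 2000 + [1, 2] = [2001, 2002] kHz
Lower sideband (LSB) = fc - [fm_high, fm_low] = 2000 - [2, 1] = [1998, 1999] kHz
Total occupied spectrum: 1998 kHz to 2002 kHz (plus carrier at 2000 kHz)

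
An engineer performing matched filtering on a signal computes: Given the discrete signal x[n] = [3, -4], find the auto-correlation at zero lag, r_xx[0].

The auto-correlation at zero lag r_xx[0] equals the signal energy.
r_xx[0] = sum of x[n]^2 = 3^2 + (-4)^2
= 9 + 16 = 25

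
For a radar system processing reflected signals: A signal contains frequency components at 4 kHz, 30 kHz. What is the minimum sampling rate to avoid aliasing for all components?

The highest frequency component is f_max = 30 kHz.
Nyquist rate = 2 * f_max = 2 * 30 kHz = 60 kHz.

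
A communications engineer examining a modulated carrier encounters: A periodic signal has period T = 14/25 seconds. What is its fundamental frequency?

The fundamental frequency is the reciprocal of the period.
f = 1/T = 1/(14/25) = 25/14 Hz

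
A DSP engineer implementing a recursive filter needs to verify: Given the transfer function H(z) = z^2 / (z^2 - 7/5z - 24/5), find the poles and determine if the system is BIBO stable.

Poles are roots of the denominator: z^2 - 7/5z - 24/5 = 0.
Quadratic formula: z = [-(-7/5) +/- sqrt((-7/5)^2 - 4*(-24/5))] / 2
Discriminant = 49/25 + 96/5 = 529/25; sqrt = 23/5.
z = (7/5 +/- 23/5) / 2 => z = 3 or z = -8/5.
|p1| = 8/5, |p2| = 3.
For BIBO stability, all poles must lie inside the unit circle (|p| < 1).
System is UNSTABLE since at least one |p| >= 1.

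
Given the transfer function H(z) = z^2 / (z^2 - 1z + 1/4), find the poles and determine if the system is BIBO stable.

Poles are roots of the denominator: z^2 - 1z + 1/4 = 0.
Quadratic formula: z = [-(-1) +/- sqrt((-1)^2 - 4*(1/4))] / 2
Discriminant = 1 - 1 = 0; sqrt = 0.
z = (1 +/- 0) / 2 = 1/2 (repeated root).
|p1| = 1/2, |p2| = 1/2.
For BIBO stability, all poles must lie inside the unit circle (|p| < 1).
System is STABLE since both |p| < 1.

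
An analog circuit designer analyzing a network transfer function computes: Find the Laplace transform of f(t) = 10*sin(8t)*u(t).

Standard pair: sin(wt)*u(t) <-> w/(s^2+w^2)
With w = 8: L{10*sin(8t)*u(t)} = 80/(s^2+64)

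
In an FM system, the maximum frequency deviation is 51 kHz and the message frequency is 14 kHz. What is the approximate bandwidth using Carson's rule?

Carson's rule: BW = 2*(delta_f + f_m)
= 2*(51 + 14) kHz = 130 kHz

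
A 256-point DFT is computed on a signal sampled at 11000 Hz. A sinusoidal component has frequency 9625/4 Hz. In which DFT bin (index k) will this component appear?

DFT frequency resolution = f_s/N = 11000/256 = 1375/32 Hz
Bin index k = f_signal / resolution = 9625/4 / 1375/32 = 56
The signal frequency 9625/4 Hz falls in DFT bin k = 56.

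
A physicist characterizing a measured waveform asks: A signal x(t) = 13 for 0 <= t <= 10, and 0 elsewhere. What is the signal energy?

Energy = integral of |x(t)|^2 dt over the signal duration
= 13^2 * 10 = 169 * 10 = 1690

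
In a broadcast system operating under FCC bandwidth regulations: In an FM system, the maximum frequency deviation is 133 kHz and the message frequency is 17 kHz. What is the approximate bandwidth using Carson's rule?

Carson's rule: BW = 2*(delta_f + f_m)
= 2*(133 + 17) kHz = 300 kHz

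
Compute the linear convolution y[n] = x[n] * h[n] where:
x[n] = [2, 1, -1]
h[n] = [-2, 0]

y[n] = sum_k x[k]*h[n-k]. Output length = len(x) + len(h) - 1 = 3 + 2 - 1 = 4.
y[0] = 2*-2 = -4
y[1] = 1*-2 + 2*0 = -2
y[2] = -1*-2 + 1*0 = 2
y[3] = -1*0 = 0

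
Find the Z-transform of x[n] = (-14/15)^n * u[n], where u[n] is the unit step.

The Z-transform of a^n * u[n] is z/(z-a) for |z| > |a|.
Here a = -14/15, so X(z) = z/(z - (-14/15)) = 15z/(15z + 14)
ROC: |z| > 14/15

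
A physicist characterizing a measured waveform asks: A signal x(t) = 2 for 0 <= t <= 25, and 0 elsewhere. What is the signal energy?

Energy = integral of |x(t)|^2 dt over the signal duration
= 2^2 * 25 = 4 * 25 = 100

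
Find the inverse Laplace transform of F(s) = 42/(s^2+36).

Standard pair: w/(s^2+w^2) <-> sin(wt)*u(t)
Recognize w^2 = 36, so w = 6; numerator 42 = 7*6.
f(t) = 7*sin(6t)*u(t)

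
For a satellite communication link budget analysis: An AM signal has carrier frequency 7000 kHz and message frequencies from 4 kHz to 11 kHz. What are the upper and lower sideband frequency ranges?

Upper sideband (USB) = fc + [fm_low, fm_high] = 7000 + [4, 11] = [7004, 7011] kHz
Lower sideband (LSB) = fc - [fm_high, fm_low] = 7000 - [11, 4] = [6989, 6996] kHz
Total occupied spectrum: 6989 kHz to 7011 kHz (plus carrier at 7000 kHz)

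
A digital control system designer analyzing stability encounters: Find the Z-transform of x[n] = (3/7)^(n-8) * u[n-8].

Time-shifting property: if X(z) = Z{x[n]}, then Z{x[n-d]} = z^(-d) * X(z)
X(z) = z/(z - 3/7) for x[n] = (3/7)^n * u[n]
Z{x[n-8]} = z^(-8) * z/(z - 3/7) = z^(-7)/(z - 3/7)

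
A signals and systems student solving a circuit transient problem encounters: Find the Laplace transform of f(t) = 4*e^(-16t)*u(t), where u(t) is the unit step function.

Standard Laplace transform pair:
e^(-at)*u(t) <-> 1/(s+a)
With a = 16: L{4*e^(-16t)*u(t)} = 4/(s+16), ROC: Re(s) > -16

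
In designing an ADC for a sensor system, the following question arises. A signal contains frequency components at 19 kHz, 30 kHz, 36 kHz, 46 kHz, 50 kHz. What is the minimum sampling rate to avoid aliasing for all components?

The highest frequency component is f_max = 50 kHz.
Nyquist rate = 2 * f_max = 2 * 50 kHz = 100 kHz.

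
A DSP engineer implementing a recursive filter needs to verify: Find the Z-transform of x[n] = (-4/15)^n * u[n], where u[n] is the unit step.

The Z-transform of a^n * u[n] is z/(z-a) for |z| > |a|.
Here a = -4/15, so X(z) = z/(z - (-4/15)) = 15z/(15z + 4)
ROC: |z| > 4/15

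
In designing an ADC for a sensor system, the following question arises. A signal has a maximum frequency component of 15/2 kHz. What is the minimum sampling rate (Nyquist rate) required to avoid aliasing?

By the Nyquist-Shannon sampling theorem,
the minimum sampling rate (Nyquist rate) must be at least 2 * f_max.
Nyquist rate = 2 * 15/2 kHz = 15 kHz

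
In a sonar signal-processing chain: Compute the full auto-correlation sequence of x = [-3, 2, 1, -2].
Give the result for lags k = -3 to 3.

r_xx[k] = sum_m x[m]*x[m+k], indexed from 0, for k = -3 to 3:
  r_xx[-3] = x[3]*x[0] = 6
  r_xx[-2] = x[2]*x[0] + x[3]*x[1] = -7
  r_xx[-1] = x[1]*x[0] + x[2]*x[1] + x[3]*x[2] = -6
  r_xx[0] = x[0]*x[0] + x[1]*x[1] + x[2]*x[2] + x[3]*x[3] = 18
  r_xx[1] = x[0]*x[1] + x[1]*x[2] + x[2]*x[3] = -6
  r_xx[2] = x[0]*x[2] + x[1]*x[3] = -7
  r_xx[3] = x[0]*x[3] = 6
r_xx = [6, -7, -6, 18, -6, -7, 6]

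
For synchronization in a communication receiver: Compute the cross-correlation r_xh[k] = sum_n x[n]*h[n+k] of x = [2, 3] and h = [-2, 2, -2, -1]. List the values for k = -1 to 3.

Both sequences indexed from 0 and zero outside their support.
Lags with overlap: k = -1 to 3.
  r_xh[-1] = x[1]*h[0] = -6
  r_xh[0] = x[0]*h[0] + x[1]*h[1] = 2
  r_xh[1] = x[0]*h[1] + x[1]*h[2] = -2
  r_xh[2] = x[0]*h[2] + x[1]*h[3] = -7
  r_xh[3] = x[0]*h[3] = -2
r_xh = [-6, 2, -2, -7, -2] (for k = -1, ..., 3)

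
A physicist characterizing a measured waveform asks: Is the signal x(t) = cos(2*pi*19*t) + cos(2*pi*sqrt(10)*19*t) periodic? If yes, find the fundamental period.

f1 = 19 Hz, f2 = 19*sqrt(10) Hz
Ratio f2/f1 = sqrt(10), which is irrational.
Since the frequency ratio is irrational, no common period exists.
The signal is not periodic.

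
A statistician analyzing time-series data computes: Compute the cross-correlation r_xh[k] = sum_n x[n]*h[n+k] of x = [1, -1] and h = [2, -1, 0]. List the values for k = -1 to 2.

Both sequences indexed from 0 and zero outside their support.
Lags with overlap: k = -1 to 2.
  r_xh[-1] = x[1]*h[0] = -2
  r_xh[0] = x[0]*h[0] + x[1]*h[1] = 3
  r_xh[1] = x[0]*h[1] + x[1]*h[2] = -1
  r_xh[2] = x[0]*h[2] = 0
r_xh = [-2, 3, -1, 0] (for k = -1, ..., 2)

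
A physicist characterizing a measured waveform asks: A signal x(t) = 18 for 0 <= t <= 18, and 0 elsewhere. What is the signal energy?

Energy = integral of |x(t)|^2 dt over the signal duration
= 18^2 * 18 = 324 * 18 = 5832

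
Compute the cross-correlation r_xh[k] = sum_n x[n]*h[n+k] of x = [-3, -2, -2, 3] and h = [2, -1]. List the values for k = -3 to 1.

Both sequences indexed from 0 and zero outside their support.
Lags with overlap: k = -3 to 1.
  r_xh[-3] = x[3]*h[0] = 6
  r_xh[-2] = x[2]*h[0] + x[3]*h[1] = -7
  r_xh[-1] = x[1]*h[0] + x[2]*h[1] = -2
  r_xh[0] = x[0]*h[0] + x[1]*h[1] = -4
  r_xh[1] = x[0]*h[1] = 3
r_xh = [6, -7, -2, -4, 3] (for k = -3, ..., 1)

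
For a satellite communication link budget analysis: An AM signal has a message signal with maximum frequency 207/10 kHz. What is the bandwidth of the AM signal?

In AM (double-sideband), the bandwidth is twice the message frequency.
BW = 2 * f_m = 2 * 207/10 kHz = 207/5 kHz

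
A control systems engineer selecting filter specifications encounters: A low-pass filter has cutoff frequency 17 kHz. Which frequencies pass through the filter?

A low-pass filter passes all frequencies below the cutoff frequency 17 kHz and attenuates higher frequencies.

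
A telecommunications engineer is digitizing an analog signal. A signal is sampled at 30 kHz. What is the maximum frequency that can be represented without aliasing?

The maximum frequency that can be represented without aliasing
is the Nyquist frequency: f_max = f_s / 2 = 30 kHz / 2 = 15 kHz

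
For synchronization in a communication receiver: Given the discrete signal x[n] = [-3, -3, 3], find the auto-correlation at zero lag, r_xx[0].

The auto-correlation at zero lag r_xx[0] equals the signal energy.
r_xx[0] = sum of x[n]^2 = (-3)^2 + (-3)^2 + 3^2
= 9 + 9 + 9 = 27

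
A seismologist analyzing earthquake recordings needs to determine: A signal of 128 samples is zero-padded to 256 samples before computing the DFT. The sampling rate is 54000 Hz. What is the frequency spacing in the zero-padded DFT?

Original DFT: N = 128, resolution = f_s/N = 54000/128 = 3375/8 Hz
Zero-padded DFT: N = 256, resolution = f_s/N = 54000/256 = 3375/16 Hz
Zero-padding interpolates the spectrum (finer frequency grid)
but does NOT improve the true spectral resolution (ability to resolve close frequencies).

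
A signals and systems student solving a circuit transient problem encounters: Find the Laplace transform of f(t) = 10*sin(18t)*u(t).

Standard pair: sin(wt)*u(t) <-> w/(s^2+w^2)
With w = 18: L{10*sin(18t)*u(t)} = 180/(s^2+324)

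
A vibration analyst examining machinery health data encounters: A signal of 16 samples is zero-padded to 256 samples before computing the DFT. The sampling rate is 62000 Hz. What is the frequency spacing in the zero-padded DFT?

Original DFT: N = 16, resolution = f_s/N = 62000/16 = 3875 Hz
Zero-padded DFT: N = 256, resolution = f_s/N = 62000/256 = 3875/16 Hz
Zero-padding interpolates the spectrum (finer frequency grid)
but does NOT improve the true spectral resolution (ability to resolve close frequencies).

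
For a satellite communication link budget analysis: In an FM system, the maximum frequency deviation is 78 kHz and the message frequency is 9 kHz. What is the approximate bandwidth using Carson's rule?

Carson's rule: BW = 2*(delta_f + f_m)
= 2*(78 + 9) kHz = 174 kHz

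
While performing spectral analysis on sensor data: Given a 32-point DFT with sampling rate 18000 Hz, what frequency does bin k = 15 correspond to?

The frequency of DFT bin k is: f_k = k * f_s / N
f_15 = 15 * 18000 / 32 = 16875/2 Hz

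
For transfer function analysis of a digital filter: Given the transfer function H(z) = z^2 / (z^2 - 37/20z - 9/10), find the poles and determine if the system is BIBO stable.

Poles are roots of the denominator: z^2 - 37/20z - 9/10 = 0.
Quadratic formula: z = [-(-37/20) +/- sqrt((-37/20)^2 - 4*(-9/10))] / 2
Discriminant = 1369/400 + 18/5 = 2809/400; sqrt = 53/20.
z = (37/20 +/- 53/20) / 2 => z = 9/4 or z = -2/5.
|p1| = 9/4, |p2| = 2/5.
For BIBO stability, all poles must lie inside the unit circle (|p| < 1).
System is UNSTABLE since at least one |p| >= 1.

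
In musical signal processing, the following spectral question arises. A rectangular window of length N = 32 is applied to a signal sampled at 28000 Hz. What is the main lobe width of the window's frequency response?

For a rectangular window of length N,
the main lobe width in frequency is 2*f_s/N.
= 2*28000/32 = 1750 Hz
This determines the minimum frequency separation for resolving two sinusoids.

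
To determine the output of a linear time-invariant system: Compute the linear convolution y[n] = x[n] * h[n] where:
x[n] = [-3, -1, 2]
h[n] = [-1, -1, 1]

y[n] = sum_k x[k]*h[n-k]. Output length = len(x) + len(h) - 1 = 3 + 3 - 1 = 5.
y[0] = -3*-1 = 3
y[1] = -1*-1 + -3*-1 = 4
y[2] = 2*-1 + -1*-1 + -3*1 = -4
y[3] = 2*-1 + -1*1 = -3
y[4] = 2*1 = 2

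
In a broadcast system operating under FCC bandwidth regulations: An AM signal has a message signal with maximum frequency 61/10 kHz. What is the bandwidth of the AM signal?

In AM (double-sideband), the bandwidth is twice the message frequency.
BW = 2 * f_m = 2 * 61/10 kHz = 61/5 kHz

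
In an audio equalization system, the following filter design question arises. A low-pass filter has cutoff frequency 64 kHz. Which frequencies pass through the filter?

A low-pass filter passes all frequencies below the cutoff frequency 64 kHz and attenuates higher frequencies.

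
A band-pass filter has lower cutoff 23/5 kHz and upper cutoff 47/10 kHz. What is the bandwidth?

Bandwidth = f_high - f_low
= 47/10 kHz - 23/5 kHz = 1/10 kHz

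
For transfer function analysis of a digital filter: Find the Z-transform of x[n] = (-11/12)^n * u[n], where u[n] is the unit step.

The Z-transform of a^n * u[n] is z/(z-a) for |z| > |a|.
Here a = -11/12, so X(z) = z/(z - (-11/12)) = 12z/(12z + 11)
ROC: |z| > 11/12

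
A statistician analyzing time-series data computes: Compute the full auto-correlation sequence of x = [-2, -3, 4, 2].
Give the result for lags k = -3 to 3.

r_xx[k] = sum_m x[m]*x[m+k], indexed from 0, for k = -3 to 3:
  r_xx[-3] = x[3]*x[0] = -4
  r_xx[-2] = x[2]*x[0] + x[3]*x[1] = -14
  r_xx[-1] = x[1]*x[0] + x[2]*x[1] + x[3]*x[2] = 2
  r_xx[0] = x[0]*x[0] + x[1]*x[1] + x[2]*x[2] + x[3]*x[3] = 33
  r_xx[1] = x[0]*x[1] + x[1]*x[2] + x[2]*x[3] = 2
  r_xx[2] = x[0]*x[2] + x[1]*x[3] = -14
  r_xx[3] = x[0]*x[3] = -4
r_xx = [-4, -14, 2, 33, 2, -14, -4]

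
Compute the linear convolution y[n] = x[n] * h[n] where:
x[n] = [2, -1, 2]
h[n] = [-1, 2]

y[n] = sum_k x[k]*h[n-k]. Output length = len(x) + len(h) - 1 = 3 + 2 - 1 = 4.
y[0] = 2*-1 = -2
y[1] = -1*-1 + 2*2 = 5
y[2] = 2*-1 + -1*2 = -4
y[3] = 2*2 = 4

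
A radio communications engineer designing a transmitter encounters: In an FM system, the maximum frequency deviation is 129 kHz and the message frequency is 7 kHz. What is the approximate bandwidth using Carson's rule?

Carson's rule: BW = 2*(delta_f + f_m)
= 2*(129 + 7) kHz = 272 kHz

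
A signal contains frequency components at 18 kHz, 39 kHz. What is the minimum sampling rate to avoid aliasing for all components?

The highest frequency component is f_max = 39 kHz.
Nyquist rate = 2 * f_max = 2 * 39 kHz = 78 kHz.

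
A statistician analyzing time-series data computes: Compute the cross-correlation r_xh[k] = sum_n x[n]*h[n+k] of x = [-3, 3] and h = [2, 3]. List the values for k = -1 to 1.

Both sequences indexed from 0 and zero outside their support.
Lags with overlap: k = -1 to 1.
  r_xh[-1] = x[1]*h[0] = 6
  r_xh[0] = x[0]*h[0] + x[1]*h[1] = 3
  r_xh[1] = x[0]*h[1] = -9
r_xh = [6, 3, -9] (for k = -1, ..., 1)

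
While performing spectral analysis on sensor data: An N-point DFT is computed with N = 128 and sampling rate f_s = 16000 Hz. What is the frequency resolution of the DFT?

DFT frequency resolution = f_s / N
= 16000 / 128 = 125 Hz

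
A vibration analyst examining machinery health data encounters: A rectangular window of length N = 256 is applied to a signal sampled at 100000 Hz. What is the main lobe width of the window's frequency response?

For a rectangular window of length N,
the main lobe width in frequency is 2*f_s/N.
= 2*100000/256 = 3125/4 Hz
This determines the minimum frequency separation for resolving two sinusoids.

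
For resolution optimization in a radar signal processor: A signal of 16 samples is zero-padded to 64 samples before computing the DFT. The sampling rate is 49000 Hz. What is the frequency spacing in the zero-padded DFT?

Original DFT: N = 16, resolution = f_s/N = 49000/16 = 6125/2 Hz
Zero-padded DFT: N = 64, resolution = f_s/N = 49000/64 = 6125/8 Hz
Zero-padding interpolates the spectrum (finer frequency grid)
but does NOT improve the true spectral resolution (ability to resolve close frequencies).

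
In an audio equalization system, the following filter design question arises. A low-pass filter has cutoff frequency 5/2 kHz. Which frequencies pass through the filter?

A low-pass filter passes all frequencies below the cutoff frequency 5/2 kHz and attenuates higher frequencies.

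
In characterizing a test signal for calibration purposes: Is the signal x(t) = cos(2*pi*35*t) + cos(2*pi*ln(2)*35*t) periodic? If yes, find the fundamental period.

f1 = 35 Hz, f2 = 35*ln(2) Hz
Ratio f2/f1 = ln(2), which is irrational.
Since the frequency ratio is irrational, no common period exists.
The signal is not periodic.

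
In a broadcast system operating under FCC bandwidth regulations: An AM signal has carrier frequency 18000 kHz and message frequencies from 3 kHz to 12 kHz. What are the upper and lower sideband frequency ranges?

Upper sideband (USB) = fc + [fm_low, fm_high] = 18000 + [3, 12] = [18003, 18012] kHz
Lower sideband (LSB) = fc - [fm_high, fm_low] = 18000 - [12, 3] = [17988, 17997] kHz
Total occupied spectrum: 17988 kHz to 18012 kHz (plus carrier at 18000 kHz)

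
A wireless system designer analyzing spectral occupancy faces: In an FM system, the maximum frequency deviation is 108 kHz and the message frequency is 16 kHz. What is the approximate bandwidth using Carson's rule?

Carson's rule: BW = 2*(delta_f + f_m)
= 2*(108 + 16) kHz = 248 kHz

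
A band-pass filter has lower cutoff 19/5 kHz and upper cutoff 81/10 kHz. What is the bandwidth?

Bandwidth = f_high - f_low
= 81/10 kHz - 19/5 kHz = 43/10 kHz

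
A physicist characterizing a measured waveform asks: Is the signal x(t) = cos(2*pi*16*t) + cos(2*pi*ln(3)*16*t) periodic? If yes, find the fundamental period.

f1 = 16 Hz, f2 = 16*ln(3) Hz
Ratio f2/f1 = ln(3), which is irrational.
Since the frequency ratio is irrational, no common period exists.
The signal is not periodic.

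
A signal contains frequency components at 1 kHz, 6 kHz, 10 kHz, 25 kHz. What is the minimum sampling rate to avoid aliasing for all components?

The highest frequency component is f_max = 25 kHz.
Nyquist rate = 2 * f_max = 2 * 25 kHz = 50 kHz.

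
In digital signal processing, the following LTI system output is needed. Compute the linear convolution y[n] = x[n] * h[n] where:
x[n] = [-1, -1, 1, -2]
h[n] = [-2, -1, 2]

y[n] = sum_k x[k]*h[n-k]. Output length = len(x) + len(h) - 1 = 4 + 3 - 1 = 6.
y[0] = -1*-2 = 2
y[1] = -1*-2 + -1*-1 = 3
y[2] = 1*-2 + -1*-1 + -1*2 = -3
y[3] = -2*-2 + 1*-1 + -1*2 = 1
y[4] = -2*-1 + 1*2 = 4
y[5] = -2*2 = -4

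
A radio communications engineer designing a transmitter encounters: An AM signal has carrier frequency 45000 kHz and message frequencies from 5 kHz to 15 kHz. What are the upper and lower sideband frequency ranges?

Upper sideband (USB) = fc + [fm_low, fm_high] = 45000 + [5, 15] = [45005, 45015] kHz
Lower sideband (LSB) = fc - [fm_high, fm_low] = 45000 - [15, 5] = [44985, 44995] kHz
Total occupied spectrum: 44985 kHz to 45015 kHz (plus carrier at 45000 kHz)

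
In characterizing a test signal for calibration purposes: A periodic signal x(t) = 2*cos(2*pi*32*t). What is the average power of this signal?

Average power of A*cos(wt) is A^2/2.
P = 2^2 / 2 = 4/2 = 2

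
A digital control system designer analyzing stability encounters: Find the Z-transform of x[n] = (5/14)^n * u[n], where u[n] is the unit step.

The Z-transform of a^n * u[n] is z/(z-a) for |z| > |a|.
Here a = 5/14, so X(z) = z/(z - (5/14)) = 14z/(14z - 5)
ROC: |z| > 5/14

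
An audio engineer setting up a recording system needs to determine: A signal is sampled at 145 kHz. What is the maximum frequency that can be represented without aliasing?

The maximum frequency that can be represented without aliasing
is the Nyquist frequency: f_max = f_s / 2 = 145 kHz / 2 = 145/2 kHz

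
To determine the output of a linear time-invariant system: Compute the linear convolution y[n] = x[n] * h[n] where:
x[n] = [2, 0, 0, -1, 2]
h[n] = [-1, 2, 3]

y[n] = sum_k x[k]*h[n-k]. Output length = len(x) + len(h) - 1 = 5 + 3 - 1 = 7.
y[0] = 2*-1 = -2
y[1] = 0*-1 + 2*2 = 4
y[2] = 0*-1 + 0*2 + 2*3 = 6
y[3] = -1*-1 + 0*2 + 0*3 = 1
y[4] = 2*-1 + -1*2 + 0*3 = -4
y[5] = 2*2 + -1*3 = 1
y[6] = 2*3 = 6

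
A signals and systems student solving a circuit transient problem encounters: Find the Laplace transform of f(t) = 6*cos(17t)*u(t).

Standard pair: cos(wt)*u(t) <-> s/(s^2+w^2)
With w = 17: L{6*cos(17t)*u(t)} = 6s/(s^2+289)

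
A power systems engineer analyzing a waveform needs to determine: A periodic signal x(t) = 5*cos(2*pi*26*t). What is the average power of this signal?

Average power of A*cos(wt) is A^2/2.
P = 5^2 / 2 = 25/2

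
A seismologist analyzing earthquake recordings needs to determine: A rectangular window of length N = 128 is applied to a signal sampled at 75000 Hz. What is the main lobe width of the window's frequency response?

For a rectangular window of length N,
the main lobe width in frequency is 2*f_s/N.
= 2*75000/128 = 9375/8 Hz
This determines the minimum frequency separation for resolving two sinusoids.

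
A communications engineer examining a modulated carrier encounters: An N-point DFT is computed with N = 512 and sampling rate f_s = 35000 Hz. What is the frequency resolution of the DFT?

DFT frequency resolution = f_s / N
= 35000 / 512 = 4375/64 Hz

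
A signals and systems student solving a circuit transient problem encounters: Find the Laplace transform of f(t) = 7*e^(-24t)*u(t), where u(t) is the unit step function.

Standard Laplace transform pair:
e^(-at)*u(t) <-> 1/(s+a)
With a = 24: L{7*e^(-24t)*u(t)} = 7/(s+24), ROC: Re(s) > -24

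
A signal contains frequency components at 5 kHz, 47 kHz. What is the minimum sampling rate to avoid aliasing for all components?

The highest frequency component is f_max = 47 kHz.
Nyquist rate = 2 * f_max = 2 * 47 kHz = 94 kHz.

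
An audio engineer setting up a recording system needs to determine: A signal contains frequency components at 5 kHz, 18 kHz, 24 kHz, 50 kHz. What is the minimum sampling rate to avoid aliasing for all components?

The highest frequency component is f_max = 50 kHz.
Nyquist rate = 2 * f_max = 2 * 50 kHz = 100 kHz.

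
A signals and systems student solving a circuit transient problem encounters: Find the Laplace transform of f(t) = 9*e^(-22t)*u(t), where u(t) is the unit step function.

Standard Laplace transform pair:
e^(-at)*u(t) <-> 1/(s+a)
With a = 22: L{9*e^(-22t)*u(t)} = 9/(s+22), ROC: Re(s) > -22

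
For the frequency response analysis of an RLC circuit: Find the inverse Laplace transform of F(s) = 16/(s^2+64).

Standard pair: w/(s^2+w^2) <-> sin(wt)*u(t)
Recognize w^2 = 64, so w = 8; numerator 16 = 2*8.
f(t) = 2*sin(8t)*u(t)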